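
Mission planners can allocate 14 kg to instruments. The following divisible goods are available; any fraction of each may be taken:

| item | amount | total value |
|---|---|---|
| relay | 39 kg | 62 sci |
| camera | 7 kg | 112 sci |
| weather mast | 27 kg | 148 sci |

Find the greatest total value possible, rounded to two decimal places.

Take in order of value per unit:
- camera (112/7 per unit): all 7 → value 112, running total 112.00
- weather mast (148/27 per unit): 7 of 27 → value 7×148/27 = 38.3704, running total 150.37
Total 150.37.

150.37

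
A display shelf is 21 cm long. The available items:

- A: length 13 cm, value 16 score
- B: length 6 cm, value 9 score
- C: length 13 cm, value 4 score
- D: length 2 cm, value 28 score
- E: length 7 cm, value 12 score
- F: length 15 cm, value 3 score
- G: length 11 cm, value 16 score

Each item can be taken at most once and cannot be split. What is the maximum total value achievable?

56 score

This is a 0/1 knapsack; check combinations near the capacity.
- D+E+G: length 2+7+11=20, value 28+12+16=56
- B+D+G: length 6+2+11=19, value 9+28+16=53
- A+B+D: length 13+6+2=21, value 16+9+28=53
- B+D+E: length 6+2+7=15, value 9+28+12=49
Best: 56 score.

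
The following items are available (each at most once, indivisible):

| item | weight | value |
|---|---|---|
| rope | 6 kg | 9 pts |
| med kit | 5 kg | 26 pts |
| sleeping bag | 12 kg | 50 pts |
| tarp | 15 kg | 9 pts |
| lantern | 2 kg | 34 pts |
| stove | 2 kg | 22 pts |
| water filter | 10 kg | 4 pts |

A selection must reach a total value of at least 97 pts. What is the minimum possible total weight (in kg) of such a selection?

16

Subsets with value ≥ 97, sorted by total weight:
- sleeping bag+lantern+stove: weight 16, value 106
- med kit+sleeping bag+lantern: weight 19, value 110
Minimum weight: 16 kg.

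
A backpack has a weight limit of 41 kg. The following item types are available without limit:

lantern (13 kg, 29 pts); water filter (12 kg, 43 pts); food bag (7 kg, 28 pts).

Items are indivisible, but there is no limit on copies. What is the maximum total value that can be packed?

155 pts

Best value-per-unit is food bag at 28/7; filling with it alone gives 5×28 = 140.
Optimal mix: 1×water filter + 4×food bag → weight 40, value 155.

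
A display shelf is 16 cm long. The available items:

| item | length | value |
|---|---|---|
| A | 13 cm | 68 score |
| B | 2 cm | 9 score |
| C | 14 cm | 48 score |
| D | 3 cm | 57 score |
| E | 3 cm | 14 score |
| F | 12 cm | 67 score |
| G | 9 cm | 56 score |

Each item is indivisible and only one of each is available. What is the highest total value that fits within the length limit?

127 score

Check high-value combinations within 16 cm:
- D+E+G: length 3+3+9=15, value 57+14+56=127
- A+D: length 13+3=16, value 68+57=125
- D+F: length 3+12=15, value 57+67=124
- B+D+G: length 2+3+9=14, value 9+57+56=122
Best: 127 score.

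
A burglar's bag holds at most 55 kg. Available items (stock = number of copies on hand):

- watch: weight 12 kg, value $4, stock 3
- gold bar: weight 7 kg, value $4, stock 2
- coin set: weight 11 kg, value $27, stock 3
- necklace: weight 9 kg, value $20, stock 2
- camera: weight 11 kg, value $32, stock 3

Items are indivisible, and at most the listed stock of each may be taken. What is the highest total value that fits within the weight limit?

Best selections within weight 55 and stock limits:
- 2×coin set + 3×camera: weight 55, value 150
- 3×coin set + 2×camera: weight 55, value 145
Best: $150.

$150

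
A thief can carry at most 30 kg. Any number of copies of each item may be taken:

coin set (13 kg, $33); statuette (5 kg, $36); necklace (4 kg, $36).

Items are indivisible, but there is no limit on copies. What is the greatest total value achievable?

Best value-per-unit is necklace at 36/4; filling with it alone gives 7×36 = 252.
Optimal mix: 2×statuette + 5×necklace → weight 30, value 252.

$252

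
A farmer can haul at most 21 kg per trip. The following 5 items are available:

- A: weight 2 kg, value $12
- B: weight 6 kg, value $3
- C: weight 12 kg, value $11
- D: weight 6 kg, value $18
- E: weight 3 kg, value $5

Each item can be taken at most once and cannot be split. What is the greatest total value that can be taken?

Check high-value combinations within 21 kg:
- A+C+D: weight 2+12+6=20, value 12+11+18=41
- A+B+D+E: weight 2+6+6+3=17, value 12+3+18+5=38
- A+D+E: weight 2+6+3=11, value 12+18+5=35
- C+D+E: weight 12+6+3=21, value 11+18+5=34
- A+B+D: weight 2+6+6=14, value 12+3+18=33
Best: $41.

$41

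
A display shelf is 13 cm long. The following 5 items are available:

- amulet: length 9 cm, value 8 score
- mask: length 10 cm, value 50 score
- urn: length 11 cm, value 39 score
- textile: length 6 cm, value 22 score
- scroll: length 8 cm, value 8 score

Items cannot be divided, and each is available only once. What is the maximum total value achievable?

50 score

Check high-value combinations within 13 cm:
- mask: length 10, value 50
- urn: length 11, value 39
- textile: length 6, value 22
- scroll: length 8, value 8
- amulet: length 9, value 8
Best: 50 score.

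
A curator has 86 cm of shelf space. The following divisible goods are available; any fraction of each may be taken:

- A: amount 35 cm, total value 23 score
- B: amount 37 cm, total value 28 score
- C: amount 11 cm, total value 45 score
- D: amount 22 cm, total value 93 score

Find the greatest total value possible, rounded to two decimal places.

Take in order of value per unit:
- D (93/22 per unit): all 22 → value 93, running total 93.00
- C (45/11 per unit): all 11 → value 45, running total 138.00
- B (28/37 per unit): all 37 → value 28, running total 166.00
- A (23/35 per unit): 16 of 35 → value 16×23/35 = 10.5143, running total 176.51
Total 176.51.

176.51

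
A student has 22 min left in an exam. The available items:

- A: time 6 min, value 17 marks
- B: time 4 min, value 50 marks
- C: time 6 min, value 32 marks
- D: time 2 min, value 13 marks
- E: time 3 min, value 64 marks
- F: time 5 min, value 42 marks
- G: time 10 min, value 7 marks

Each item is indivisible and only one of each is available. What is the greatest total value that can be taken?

Check high-value combinations within 22 min:
- B+C+D+E+F: time 4+6+2+3+5=20, value 50+32+13+64+42=201
- B+C+E+F: time 4+6+3+5=18, value 50+32+64+42=188
- A+B+D+E+F: time 6+4+2+3+5=20, value 17+50+13+64+42=186
- A+B+C+D+E: time 6+4+6+2+3=21, value 17+50+32+13+64=176
Best: 201 marks.

201 marks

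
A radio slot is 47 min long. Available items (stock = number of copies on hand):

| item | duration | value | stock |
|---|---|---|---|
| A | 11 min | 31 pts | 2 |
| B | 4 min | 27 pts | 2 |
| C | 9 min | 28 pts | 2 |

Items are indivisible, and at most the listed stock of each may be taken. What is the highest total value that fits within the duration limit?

145 pts

Top feasible selections:
- 2×A + 1×B + 2×C: duration 44, value 145
- 2×A + 2×B + 1×C: duration 39, value 144
- 1×A + 2×B + 2×C: duration 37, value 141
- 2×A + 2×C: duration 40, value 118
Best: 145 pts.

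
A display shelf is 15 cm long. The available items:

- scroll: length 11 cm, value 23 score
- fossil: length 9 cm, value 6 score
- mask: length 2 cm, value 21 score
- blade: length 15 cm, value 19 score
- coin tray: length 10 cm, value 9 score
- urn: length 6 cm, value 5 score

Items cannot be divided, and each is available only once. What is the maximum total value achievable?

Check high-value combinations within 15 cm:
- scroll+mask: length 11+2=13, value 23+21=44
- mask+coin tray: length 2+10=12, value 21+9=30
- fossil+mask: length 9+2=11, value 6+21=27
Best: 44 score.

44 score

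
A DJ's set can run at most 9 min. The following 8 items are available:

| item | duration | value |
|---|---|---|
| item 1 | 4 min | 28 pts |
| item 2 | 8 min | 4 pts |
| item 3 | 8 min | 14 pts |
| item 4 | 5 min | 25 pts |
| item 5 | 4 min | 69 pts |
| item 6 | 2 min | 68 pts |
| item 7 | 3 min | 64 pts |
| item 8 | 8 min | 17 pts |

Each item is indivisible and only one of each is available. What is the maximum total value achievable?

201 pts

Check high-value combinations within 9 min:
- item 5+item 6+item 7: duration 4+2+3=9, value 69+68+64=201
- item 1+item 6+item 7: duration 4+2+3=9, value 28+68+64=160
- item 5+item 6: duration 4+2=6, value 69+68=137
- item 5+item 7: duration 4+3=7, value 69+64=133
- item 6+item 7: duration 2+3=5, value 68+64=132
Best: 201 pts.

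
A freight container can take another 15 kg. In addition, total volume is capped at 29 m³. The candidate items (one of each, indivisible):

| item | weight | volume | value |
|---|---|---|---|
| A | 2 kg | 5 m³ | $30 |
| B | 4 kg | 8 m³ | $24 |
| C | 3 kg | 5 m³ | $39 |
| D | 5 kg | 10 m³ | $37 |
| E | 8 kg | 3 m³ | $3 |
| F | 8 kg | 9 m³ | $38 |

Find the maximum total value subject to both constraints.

Feasible sets respecting both limits:
- A+B+C+D: weight 14, volume 28, value 130
- A+C+F: weight 13, volume 19, value 107
- A+C+D: weight 10, volume 20, value 106
- A+D+F: weight 15, volume 24, value 105
Best: $130.

$130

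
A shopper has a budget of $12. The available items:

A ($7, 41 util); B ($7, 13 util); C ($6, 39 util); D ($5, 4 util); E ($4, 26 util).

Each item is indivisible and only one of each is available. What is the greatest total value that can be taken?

Check high-value combinations within $12:
- A+E: cost 7+4=11, value 41+26=67
- C+E: cost 6+4=10, value 39+26=65
- A+D: cost 7+5=12, value 41+4=45
- C+D: cost 6+5=11, value 39+4=43
Best: 67 util.

67 util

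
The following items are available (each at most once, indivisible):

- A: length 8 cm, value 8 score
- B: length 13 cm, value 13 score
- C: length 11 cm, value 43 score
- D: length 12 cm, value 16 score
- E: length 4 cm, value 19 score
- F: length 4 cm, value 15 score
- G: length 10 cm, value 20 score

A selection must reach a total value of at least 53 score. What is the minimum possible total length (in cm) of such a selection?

Subsets with value ≥ 53, sorted by total length:
- C+E: length 15, value 62
- C+F: length 15, value 58
- E+F+G: length 18, value 54
Minimum length: 15 cm.

15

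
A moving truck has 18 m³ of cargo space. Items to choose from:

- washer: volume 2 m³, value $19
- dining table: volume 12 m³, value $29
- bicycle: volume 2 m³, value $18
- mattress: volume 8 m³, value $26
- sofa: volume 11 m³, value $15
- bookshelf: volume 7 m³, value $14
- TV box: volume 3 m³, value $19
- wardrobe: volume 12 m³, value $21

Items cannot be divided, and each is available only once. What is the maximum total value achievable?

$82

Check high-value combinations within 18 m³:
- washer+bicycle+mattress+TV box: volume 2+2+8+3=15, value 19+18+26+19=82
- washer+bicycle+sofa+TV box: volume 2+2+11+3=18, value 19+18+15+19=71
- washer+bicycle+bookshelf+TV box: volume 2+2+7+3=14, value 19+18+14+19=70
- washer+dining table+TV box: volume 2+12+3=17, value 19+29+19=67
- washer+dining table+bicycle: volume 2+12+2=16, value 19+29+18=66
Best: $82.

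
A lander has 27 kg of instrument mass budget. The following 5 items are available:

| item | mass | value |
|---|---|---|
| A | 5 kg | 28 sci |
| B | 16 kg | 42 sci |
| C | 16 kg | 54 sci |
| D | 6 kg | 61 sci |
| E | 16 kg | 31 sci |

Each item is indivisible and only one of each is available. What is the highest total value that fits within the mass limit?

Check high-value combinations within 27 kg:
- A+C+D: mass 5+16+6=27, value 28+54+61=143
- A+B+D: mass 5+16+6=27, value 28+42+61=131
- A+D+E: mass 5+6+16=27, value 28+61+31=120
- C+D: mass 16+6=22, value 54+61=115
- B+D: mass 16+6=22, value 42+61=103
Best: 143 sci.

143 sci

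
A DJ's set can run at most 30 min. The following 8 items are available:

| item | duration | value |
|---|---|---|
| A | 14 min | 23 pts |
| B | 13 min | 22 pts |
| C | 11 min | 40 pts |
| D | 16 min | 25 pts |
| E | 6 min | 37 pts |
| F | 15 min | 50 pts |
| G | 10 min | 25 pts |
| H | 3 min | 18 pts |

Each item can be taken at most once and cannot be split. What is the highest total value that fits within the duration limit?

Check high-value combinations within 30 min:
- C+E+G+H: duration 11+6+10+3=30, value 40+37+25+18=120
- C+F+H: duration 11+15+3=29, value 40+50+18=108
- E+F+H: duration 6+15+3=24, value 37+50+18=105
- C+E+G: duration 11+6+10=27, value 40+37+25=102
Best: 120 pts.

120 pts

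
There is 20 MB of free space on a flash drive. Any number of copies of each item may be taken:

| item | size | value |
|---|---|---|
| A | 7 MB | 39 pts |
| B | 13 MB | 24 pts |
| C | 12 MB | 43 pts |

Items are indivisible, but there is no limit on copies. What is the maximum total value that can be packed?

82 pts

Best value-per-unit is A at 39/7; filling with it alone gives 2×39 = 78.
Optimal mix: 1×A + 1×C → size 19, value 82.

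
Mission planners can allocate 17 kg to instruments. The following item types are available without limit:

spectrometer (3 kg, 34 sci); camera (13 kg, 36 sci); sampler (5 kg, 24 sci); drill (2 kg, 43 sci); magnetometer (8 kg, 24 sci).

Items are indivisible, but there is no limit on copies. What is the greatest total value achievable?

344 sci

Best value-per-unit is drill at 43/2, and filling with it alone uses mass 8×2=16. No mix of the others beats 8×43 = 344.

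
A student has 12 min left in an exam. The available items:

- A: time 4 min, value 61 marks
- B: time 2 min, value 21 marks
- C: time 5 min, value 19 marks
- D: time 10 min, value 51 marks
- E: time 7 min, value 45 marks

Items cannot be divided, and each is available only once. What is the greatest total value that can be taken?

106 marks

Check high-value combinations within 12 min:
- A+E: time 4+7=11, value 61+45=106
- A+B+C: time 4+2+5=11, value 61+21+19=101
- A+B: time 4+2=6, value 61+21=82
- A+C: time 4+5=9, value 61+19=80
Best: 106 marks.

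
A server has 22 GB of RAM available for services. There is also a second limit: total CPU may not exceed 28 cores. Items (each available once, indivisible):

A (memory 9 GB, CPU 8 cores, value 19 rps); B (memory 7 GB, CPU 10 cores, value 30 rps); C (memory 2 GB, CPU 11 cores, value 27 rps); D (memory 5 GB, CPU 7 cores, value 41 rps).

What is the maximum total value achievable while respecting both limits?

Feasible sets respecting both limits:
- B+C+D: memory 14, CPU 28, value 98
- A+B+D: memory 21, CPU 25, value 90
- A+C+D: memory 16, CPU 26, value 87
- B+D: memory 12, CPU 17, value 71
Best: 98 rps.

98 rps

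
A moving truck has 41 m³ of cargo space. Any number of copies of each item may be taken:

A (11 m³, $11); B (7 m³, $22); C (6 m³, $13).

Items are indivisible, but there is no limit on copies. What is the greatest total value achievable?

$123

Best value-per-unit is B at 22/7; filling with it alone gives 5×22 = 110.
Optimal mix: 5×B + 1×C → volume 41, value 123.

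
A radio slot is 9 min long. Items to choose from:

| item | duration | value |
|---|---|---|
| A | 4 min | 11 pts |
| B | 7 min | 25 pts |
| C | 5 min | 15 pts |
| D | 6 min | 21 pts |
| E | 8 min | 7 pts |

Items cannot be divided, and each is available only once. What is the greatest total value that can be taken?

26 pts

Check high-value combinations within 9 min:
- A+C: duration 4+5=9, value 11+15=26
- B: duration 7, value 25
- D: duration 6, value 21
- C: duration 5, value 15
- A: duration 4, value 11
Best: 26 pts.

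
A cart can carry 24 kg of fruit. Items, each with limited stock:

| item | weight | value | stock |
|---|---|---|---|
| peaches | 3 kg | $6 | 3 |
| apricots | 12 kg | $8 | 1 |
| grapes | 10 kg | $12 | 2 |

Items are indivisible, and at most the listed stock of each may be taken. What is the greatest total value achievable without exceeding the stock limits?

Top feasible selections:
- 3×peaches + 1×grapes: weight 19, value 30
- 1×peaches + 2×grapes: weight 23, value 30
Best: $30.

$30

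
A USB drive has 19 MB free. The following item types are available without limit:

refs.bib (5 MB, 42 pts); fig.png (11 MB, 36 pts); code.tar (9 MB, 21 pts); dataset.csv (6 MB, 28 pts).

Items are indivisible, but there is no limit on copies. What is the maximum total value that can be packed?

126 pts

Best value-per-unit is refs.bib at 42/5, and filling with it alone uses size 3×5=15. No mix of the others beats 3×42 = 126.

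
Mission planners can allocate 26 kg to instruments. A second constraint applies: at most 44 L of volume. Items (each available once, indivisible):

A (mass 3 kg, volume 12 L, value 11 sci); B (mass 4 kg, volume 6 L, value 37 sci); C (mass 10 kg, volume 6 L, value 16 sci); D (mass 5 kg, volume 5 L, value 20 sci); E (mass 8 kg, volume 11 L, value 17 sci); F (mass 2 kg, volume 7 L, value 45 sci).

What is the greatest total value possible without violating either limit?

Feasible sets respecting both limits:
- A+B+D+E+F: mass 22, volume 41, value 130
- A+B+C+D+F: mass 24, volume 36, value 129
- B+D+E+F: mass 19, volume 29, value 119
- B+C+D+F: mass 21, volume 24, value 118
Best: 130 sci.

130 sci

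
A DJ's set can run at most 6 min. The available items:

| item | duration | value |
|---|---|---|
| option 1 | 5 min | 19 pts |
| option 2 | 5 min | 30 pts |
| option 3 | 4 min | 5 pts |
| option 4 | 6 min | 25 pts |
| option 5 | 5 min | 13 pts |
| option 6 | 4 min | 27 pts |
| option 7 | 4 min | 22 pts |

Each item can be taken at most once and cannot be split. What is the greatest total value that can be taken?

Check high-value combinations within 6 min:
- option 2: duration 5, value 30
- option 6: duration 4, value 27
- option 4: duration 6, value 25
- option 7: duration 4, value 22
Best: 30 pts.

30 pts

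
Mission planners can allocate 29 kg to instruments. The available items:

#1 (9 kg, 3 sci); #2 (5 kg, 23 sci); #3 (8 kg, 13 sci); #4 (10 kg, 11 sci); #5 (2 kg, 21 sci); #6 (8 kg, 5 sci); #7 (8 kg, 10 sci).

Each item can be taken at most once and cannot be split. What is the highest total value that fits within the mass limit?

Check high-value combinations within 29 kg:
- #2+#3+#4+#5: mass 5+8+10+2=25, value 23+13+11+21=68
- #2+#3+#5+#7: mass 5+8+2+8=23, value 23+13+21+10=67
- #2+#4+#5+#7: mass 5+10+2+8=25, value 23+11+21+10=65
- #2+#3+#5+#6: mass 5+8+2+8=23, value 23+13+21+5=62
- #1+#2+#3+#5: mass 9+5+8+2=24, value 3+23+13+21=60
Best: 68 sci.

68 sci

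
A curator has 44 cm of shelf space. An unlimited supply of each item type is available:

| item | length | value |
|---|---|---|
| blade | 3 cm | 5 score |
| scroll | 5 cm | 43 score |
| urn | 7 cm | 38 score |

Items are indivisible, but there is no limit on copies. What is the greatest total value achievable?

349 score

Best value-per-unit is scroll at 43/5; filling with it alone gives 8×43 = 344.
Optimal mix: 1×blade + 8×scroll → length 43, value 349.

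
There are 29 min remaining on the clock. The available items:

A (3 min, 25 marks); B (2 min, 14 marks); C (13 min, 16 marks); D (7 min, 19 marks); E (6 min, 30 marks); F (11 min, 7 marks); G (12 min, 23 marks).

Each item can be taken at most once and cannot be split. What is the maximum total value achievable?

97 marks

Check high-value combinations within 29 min:
- A+D+E+G: time 3+7+6+12=28, value 25+19+30+23=97
- A+B+D+E+F: time 3+2+7+6+11=29, value 25+14+19+30+7=95
- A+B+E+G: time 3+2+6+12=23, value 25+14+30+23=92
Best: 97 marks.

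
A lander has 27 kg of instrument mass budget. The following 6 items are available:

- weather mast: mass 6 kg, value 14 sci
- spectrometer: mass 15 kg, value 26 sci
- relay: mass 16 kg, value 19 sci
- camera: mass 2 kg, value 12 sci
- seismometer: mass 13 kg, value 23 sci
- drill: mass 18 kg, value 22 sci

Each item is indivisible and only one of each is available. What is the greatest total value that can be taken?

Check high-value combinations within 27 kg:
- weather mast+spectrometer+camera: mass 6+15+2=23, value 14+26+12=52
- weather mast+camera+seismometer: mass 6+2+13=21, value 14+12+23=49
- weather mast+camera+drill: mass 6+2+18=26, value 14+12+22=48
- weather mast+relay+camera: mass 6+16+2=24, value 14+19+12=45
- weather mast+spectrometer: mass 6+15=21, value 14+26=40
Best: 52 sci.

52 sci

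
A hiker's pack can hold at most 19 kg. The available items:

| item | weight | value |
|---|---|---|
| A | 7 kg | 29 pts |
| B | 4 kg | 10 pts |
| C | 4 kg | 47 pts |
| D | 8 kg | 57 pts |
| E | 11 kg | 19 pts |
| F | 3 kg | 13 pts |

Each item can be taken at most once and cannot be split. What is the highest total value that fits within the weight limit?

133 pts

Check high-value combinations within 19 kg:
- A+C+D: weight 7+4+8=19, value 29+47+57=133
- B+C+D+F: weight 4+4+8+3=19, value 10+47+57+13=127
- C+D+F: weight 4+8+3=15, value 47+57+13=117
- B+C+D: weight 4+4+8=16, value 10+47+57=114
- C+D: weight 4+8=12, value 47+57=104
Best: 133 pts.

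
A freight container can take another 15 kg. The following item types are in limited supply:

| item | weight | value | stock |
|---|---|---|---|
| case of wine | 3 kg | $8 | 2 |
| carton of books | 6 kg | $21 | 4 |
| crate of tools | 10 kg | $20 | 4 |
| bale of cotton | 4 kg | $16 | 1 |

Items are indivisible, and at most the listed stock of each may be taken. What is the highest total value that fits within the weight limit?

$50

Best selections within weight 15 and stock limits:
- 1×case of wine + 2×carton of books: weight 15, value 50
- 1×case of wine + 1×carton of books + 1×bale of cotton: weight 13, value 45
- 2×carton of books: weight 12, value 42
Best: $50.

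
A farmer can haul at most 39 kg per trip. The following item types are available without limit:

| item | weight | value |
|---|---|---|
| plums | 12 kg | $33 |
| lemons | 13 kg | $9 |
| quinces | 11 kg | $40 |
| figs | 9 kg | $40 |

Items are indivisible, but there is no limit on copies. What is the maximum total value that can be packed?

$160

Best value-per-unit is figs at 40/9; filling with it alone gives 4×40 = 160.
Optimal mix: 1×quinces + 3×figs → weight 38, value 160.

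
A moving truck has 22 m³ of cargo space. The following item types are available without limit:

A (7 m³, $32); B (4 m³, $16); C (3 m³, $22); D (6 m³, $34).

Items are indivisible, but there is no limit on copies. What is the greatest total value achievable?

Best value-per-unit is C at 22/3, and filling with it alone uses volume 7×3=21. No mix of the others beats 7×22 = 154.

$154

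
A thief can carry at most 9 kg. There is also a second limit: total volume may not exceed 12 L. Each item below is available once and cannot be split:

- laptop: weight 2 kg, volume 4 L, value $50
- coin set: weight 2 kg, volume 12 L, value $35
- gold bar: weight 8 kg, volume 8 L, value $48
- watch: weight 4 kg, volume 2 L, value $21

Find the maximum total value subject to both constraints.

$71

Feasible sets respecting both limits:
- laptop+watch: weight 6, volume 6, value 71
- laptop: weight 2, volume 4, value 50
- gold bar: weight 8, volume 8, value 48
Best: $71.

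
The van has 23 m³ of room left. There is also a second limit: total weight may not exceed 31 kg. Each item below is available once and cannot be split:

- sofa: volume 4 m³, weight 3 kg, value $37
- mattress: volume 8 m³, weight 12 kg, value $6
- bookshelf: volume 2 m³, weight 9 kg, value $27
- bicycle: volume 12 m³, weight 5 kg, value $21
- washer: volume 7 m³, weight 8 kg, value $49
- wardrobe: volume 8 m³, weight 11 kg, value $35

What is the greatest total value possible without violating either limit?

Feasible sets respecting both limits:
- sofa+bookshelf+washer+wardrobe: volume 21, weight 31, value 148
- sofa+washer+wardrobe: volume 19, weight 22, value 121
- sofa+bookshelf+washer: volume 13, weight 20, value 113
Best: $148.

$148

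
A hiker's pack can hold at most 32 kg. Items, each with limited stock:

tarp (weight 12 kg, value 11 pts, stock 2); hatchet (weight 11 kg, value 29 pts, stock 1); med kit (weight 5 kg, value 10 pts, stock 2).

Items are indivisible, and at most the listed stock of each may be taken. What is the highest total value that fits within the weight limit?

Top feasible selections:
- 1×tarp + 1×hatchet + 1×med kit: weight 28, value 50
- 1×hatchet + 2×med kit: weight 21, value 49
Best: 50 pts.

50 pts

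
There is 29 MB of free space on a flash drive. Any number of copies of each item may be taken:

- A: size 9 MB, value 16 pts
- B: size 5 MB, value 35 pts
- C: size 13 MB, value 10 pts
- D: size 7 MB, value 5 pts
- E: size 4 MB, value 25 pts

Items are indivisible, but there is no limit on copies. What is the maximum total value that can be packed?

Best value-per-unit is B at 35/5; filling with it alone gives 5×35 = 175.
Optimal mix: 5×B + 1×E → size 29, value 200.

200 pts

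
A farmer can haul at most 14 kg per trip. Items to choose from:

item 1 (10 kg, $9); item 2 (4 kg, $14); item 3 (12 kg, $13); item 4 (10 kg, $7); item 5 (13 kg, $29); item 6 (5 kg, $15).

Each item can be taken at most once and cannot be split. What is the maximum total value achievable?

$29

Check high-value combinations within 14 kg:
- item 2+item 6: weight 4+5=9, value 14+15=29
- item 5: weight 13, value 29
- item 1+item 2: weight 10+4=14, value 9+14=23
- item 2+item 4: weight 4+10=14, value 14+7=21
- item 6: weight 5, value 15
Best: $29.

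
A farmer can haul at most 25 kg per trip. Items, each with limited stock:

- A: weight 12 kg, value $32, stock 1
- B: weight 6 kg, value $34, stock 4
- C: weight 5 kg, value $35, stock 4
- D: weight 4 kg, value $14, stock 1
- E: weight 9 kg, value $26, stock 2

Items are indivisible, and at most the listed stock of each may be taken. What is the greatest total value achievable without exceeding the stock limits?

$154

Top feasible selections:
- 4×C + 1×D: weight 24, value 154
- 1×B + 3×C + 1×D: weight 25, value 153
- 4×C: weight 20, value 140
- 1×B + 3×C: weight 21, value 139
Best: $154.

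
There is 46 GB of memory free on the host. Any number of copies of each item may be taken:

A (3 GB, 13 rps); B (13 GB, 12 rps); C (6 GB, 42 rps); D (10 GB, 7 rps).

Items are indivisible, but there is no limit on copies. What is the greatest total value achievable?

Best value-per-unit is C at 42/6; filling with it alone gives 7×42 = 294.
Optimal mix: 1×A + 7×C → memory 45, value 307.

307 rps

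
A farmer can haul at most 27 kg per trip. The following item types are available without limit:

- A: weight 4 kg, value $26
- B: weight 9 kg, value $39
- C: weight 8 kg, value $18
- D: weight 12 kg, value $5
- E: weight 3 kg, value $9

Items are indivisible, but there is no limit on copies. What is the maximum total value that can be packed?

$165

Best value-per-unit is A at 26/4; filling with it alone gives 6×26 = 156.
Optimal mix: 6×A + 1×E → weight 27, value 165.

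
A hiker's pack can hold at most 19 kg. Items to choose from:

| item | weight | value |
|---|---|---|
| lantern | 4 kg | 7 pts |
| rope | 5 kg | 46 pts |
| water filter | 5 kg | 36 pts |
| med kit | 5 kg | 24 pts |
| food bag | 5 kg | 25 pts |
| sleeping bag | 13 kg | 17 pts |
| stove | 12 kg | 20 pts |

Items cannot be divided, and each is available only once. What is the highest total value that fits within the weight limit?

114 pts

Check high-value combinations within 19 kg:
- lantern+rope+water filter+food bag: weight 4+5+5+5=19, value 7+46+36+25=114
- lantern+rope+water filter+med kit: weight 4+5+5+5=19, value 7+46+36+24=113
- rope+water filter+food bag: weight 5+5+5=15, value 46+36+25=107
- rope+water filter+med kit: weight 5+5+5=15, value 46+36+24=106
- lantern+rope+med kit+food bag: weight 4+5+5+5=19, value 7+46+24+25=102
Best: 114 pts.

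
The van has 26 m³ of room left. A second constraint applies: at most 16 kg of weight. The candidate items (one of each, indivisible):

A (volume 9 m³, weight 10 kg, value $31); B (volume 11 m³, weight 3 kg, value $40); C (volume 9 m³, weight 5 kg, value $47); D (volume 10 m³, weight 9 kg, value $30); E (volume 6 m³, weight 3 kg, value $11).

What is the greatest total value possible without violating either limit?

$98

Feasible sets respecting both limits:
- B+C+E: volume 26, weight 11, value 98
- B+C: volume 20, weight 8, value 87
- A+B+E: volume 26, weight 16, value 82
- A+C: volume 18, weight 15, value 78
Best: $98.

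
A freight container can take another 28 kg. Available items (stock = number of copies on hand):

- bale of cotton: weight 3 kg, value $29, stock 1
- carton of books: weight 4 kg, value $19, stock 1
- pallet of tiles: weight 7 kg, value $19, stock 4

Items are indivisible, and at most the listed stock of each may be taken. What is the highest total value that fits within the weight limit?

Best selections within weight 28 and stock limits:
- 1×bale of cotton + 1×carton of books + 3×pallet of tiles: weight 28, value 105
- 1×bale of cotton + 1×carton of books + 2×pallet of tiles: weight 21, value 86
- 1×bale of cotton + 3×pallet of tiles: weight 24, value 86
Best: $105.

$105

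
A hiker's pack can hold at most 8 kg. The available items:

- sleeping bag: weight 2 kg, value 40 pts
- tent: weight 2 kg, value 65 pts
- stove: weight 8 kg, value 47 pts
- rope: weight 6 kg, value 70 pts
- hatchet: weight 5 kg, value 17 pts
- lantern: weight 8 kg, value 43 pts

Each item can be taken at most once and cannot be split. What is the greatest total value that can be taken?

135 pts

Check high-value combinations within 8 kg:
- tent+rope: weight 2+6=8, value 65+70=135
- sleeping bag+rope: weight 2+6=8, value 40+70=110
- sleeping bag+tent: weight 2+2=4, value 40+65=105
- tent+hatchet: weight 2+5=7, value 65+17=82
Best: 135 pts.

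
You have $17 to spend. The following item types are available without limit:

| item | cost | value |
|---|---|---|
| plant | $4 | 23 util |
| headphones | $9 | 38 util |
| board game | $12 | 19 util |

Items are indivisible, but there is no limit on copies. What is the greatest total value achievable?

Best value-per-unit is plant at 23/4, and filling with it alone uses cost 4×4=16. No mix of the others beats 4×23 = 92.

92 util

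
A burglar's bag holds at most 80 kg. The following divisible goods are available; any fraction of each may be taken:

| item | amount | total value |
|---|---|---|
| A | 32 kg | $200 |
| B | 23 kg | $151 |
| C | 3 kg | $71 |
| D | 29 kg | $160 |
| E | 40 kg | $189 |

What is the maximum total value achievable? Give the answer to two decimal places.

Take in order of value per unit:
- C (71/3 per unit): all 3 → value 71, running total 71.00
- B (151/23 per unit): all 23 → value 151, running total 222.00
- A (200/32 per unit): all 32 → value 200, running total 422.00
- D (160/29 per unit): 22 of 29 → value 22×160/29 = 121.3793, running total 543.38
Total 543.38.

543.38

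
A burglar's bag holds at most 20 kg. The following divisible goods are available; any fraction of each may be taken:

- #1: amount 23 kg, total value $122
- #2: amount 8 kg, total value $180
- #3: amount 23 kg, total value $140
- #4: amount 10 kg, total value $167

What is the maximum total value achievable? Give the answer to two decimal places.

359.17

Take in order of value per unit:
- #2 (180/8 per unit): all 8 → value 180, running total 180.00
- #4 (167/10 per unit): all 10 → value 167, running total 347.00
- #3 (140/23 per unit): 2 of 23 → value 2×140/23 = 12.1739, running total 359.17
Total 359.17.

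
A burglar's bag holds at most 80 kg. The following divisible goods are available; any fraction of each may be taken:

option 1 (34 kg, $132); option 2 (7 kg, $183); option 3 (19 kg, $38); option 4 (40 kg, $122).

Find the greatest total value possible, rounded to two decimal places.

Take in order of value per unit:
- option 2 (183/7 per unit): all 7 → value 183, running total 183.00
- option 1 (132/34 per unit): all 34 → value 132, running total 315.00
- option 4 (122/40 per unit): 39 of 40 → value 39×122/40 = 118.9500, running total 433.95
Total 433.95.

433.95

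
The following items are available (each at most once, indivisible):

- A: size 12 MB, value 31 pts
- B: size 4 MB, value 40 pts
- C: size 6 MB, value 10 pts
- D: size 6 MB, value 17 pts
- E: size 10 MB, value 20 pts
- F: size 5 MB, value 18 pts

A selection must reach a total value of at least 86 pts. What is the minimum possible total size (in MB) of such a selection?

21

Subsets with value ≥ 86, sorted by total size:
- A+B+F: size 21, value 89
- A+B+D: size 22, value 88
Minimum size: 21 MB.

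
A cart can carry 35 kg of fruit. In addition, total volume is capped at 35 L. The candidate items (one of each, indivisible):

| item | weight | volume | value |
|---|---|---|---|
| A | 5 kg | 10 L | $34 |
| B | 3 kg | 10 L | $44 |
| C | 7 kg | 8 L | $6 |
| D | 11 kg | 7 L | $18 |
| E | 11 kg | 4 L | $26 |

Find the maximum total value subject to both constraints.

$122

Feasible sets respecting both limits:
- A+B+D+E: weight 30, volume 31, value 122
- A+B+C+E: weight 26, volume 32, value 110
- A+B+E: weight 19, volume 24, value 104
Best: $122.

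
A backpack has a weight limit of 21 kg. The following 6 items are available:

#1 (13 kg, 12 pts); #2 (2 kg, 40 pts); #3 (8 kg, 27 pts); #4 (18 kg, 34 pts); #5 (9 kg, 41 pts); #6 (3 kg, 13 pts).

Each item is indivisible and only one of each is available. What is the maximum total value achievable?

This is a 0/1 knapsack; check combinations near the capacity.
- #2+#3+#5: weight 2+8+9=19, value 40+27+41=108
- #2+#5+#6: weight 2+9+3=14, value 40+41+13=94
- #2+#5: weight 2+9=11, value 40+41=81
- #3+#5+#6: weight 8+9+3=20, value 27+41+13=81
Best: 108 pts.

108 pts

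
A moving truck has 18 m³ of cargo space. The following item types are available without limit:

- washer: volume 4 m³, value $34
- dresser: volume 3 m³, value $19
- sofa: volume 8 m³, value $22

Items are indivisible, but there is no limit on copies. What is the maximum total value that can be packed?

$140

Best value-per-unit is washer at 34/4; filling with it alone gives 4×34 = 136.
Optimal mix: 3×washer + 2×dresser → volume 18, value 140.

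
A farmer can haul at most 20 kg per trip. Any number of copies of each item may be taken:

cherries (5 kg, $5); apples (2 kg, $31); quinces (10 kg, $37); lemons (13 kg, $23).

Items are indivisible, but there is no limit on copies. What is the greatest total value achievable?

Best value-per-unit is apples at 31/2, and filling with it alone uses weight 10×2=20. No mix of the others beats 10×31 = 310.

$310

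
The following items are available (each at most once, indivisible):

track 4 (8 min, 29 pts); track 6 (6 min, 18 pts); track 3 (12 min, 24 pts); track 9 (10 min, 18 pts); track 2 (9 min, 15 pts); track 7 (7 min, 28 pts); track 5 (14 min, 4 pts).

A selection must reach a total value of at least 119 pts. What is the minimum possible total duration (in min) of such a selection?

52

Subsets with value ≥ 119, sorted by total duration:
- track 4+track 6+track 3+track 9+track 2+track 7: duration 52, value 132
- track 4+track 6+track 3+track 9+track 7+track 5: duration 57, value 121
Minimum duration: 52 min.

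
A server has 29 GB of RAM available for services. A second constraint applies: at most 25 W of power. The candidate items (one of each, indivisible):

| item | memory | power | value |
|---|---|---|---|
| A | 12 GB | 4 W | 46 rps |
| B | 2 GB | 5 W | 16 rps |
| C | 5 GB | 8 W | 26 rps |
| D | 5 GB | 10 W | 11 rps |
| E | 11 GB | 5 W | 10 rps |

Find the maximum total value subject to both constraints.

88 rps

Feasible sets respecting both limits:
- A+B+C: memory 19, power 17, value 88
- A+C+D: memory 22, power 22, value 83
- A+C+E: memory 28, power 17, value 82
Best: 88 rps.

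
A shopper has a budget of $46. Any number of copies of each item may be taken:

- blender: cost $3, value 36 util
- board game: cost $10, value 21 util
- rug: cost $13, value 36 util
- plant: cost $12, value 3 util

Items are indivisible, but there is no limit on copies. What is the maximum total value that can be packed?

540 util

Best value-per-unit is blender at 36/3, and filling with it alone uses cost 15×3=45. No mix of the others beats 15×36 = 540.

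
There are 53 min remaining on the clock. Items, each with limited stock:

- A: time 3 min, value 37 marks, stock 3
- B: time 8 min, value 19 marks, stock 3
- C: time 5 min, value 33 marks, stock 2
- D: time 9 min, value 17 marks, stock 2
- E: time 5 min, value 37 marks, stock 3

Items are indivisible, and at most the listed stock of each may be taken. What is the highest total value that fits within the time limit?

326 marks

Top feasible selections:
- 3×A + 2×B + 2×C + 3×E: time 50, value 326
- 3×A + 1×B + 2×C + 1×D + 3×E: time 51, value 324
- 3×A + 2×C + 2×D + 3×E: time 52, value 322
- 3×A + 3×B + 1×C + 3×E: time 53, value 312
Best: 326 marks.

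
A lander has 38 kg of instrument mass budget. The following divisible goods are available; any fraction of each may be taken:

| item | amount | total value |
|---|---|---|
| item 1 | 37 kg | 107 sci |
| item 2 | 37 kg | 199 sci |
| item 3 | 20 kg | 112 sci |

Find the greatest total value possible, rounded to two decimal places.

Take in order of value per unit:
- item 3 (112/20 per unit): all 20 → value 112, running total 112.00
- item 2 (199/37 per unit): 18 of 37 → value 18×199/37 = 96.8108, running total 208.81
Total 208.81.

208.81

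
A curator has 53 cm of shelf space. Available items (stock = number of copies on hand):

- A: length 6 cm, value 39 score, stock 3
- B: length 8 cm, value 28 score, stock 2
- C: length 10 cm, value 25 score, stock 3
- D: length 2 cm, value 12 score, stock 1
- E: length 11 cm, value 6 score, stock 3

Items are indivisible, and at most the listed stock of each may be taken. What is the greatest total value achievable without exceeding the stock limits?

Best selections within length 53 and stock limits:
- 3×A + 2×B + 1×C + 1×D: length 46, value 210
- 3×A + 1×B + 2×C + 1×D: length 48, value 207
- 3×A + 3×C + 1×D: length 50, value 204
Best: 210 score.

210 score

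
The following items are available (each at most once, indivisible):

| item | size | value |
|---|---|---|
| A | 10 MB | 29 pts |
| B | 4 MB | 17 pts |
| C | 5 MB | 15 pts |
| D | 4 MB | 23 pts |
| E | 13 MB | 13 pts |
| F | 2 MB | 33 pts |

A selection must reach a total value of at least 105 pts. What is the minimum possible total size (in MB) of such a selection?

Subsets with value ≥ 105, sorted by total size:
- A+B+C+D+F: size 25, value 117
- A+B+D+E+F: size 33, value 115
- A+C+D+E+F: size 34, value 113
- A+B+C+E+F: size 34, value 107
Minimum size: 25 MB.

25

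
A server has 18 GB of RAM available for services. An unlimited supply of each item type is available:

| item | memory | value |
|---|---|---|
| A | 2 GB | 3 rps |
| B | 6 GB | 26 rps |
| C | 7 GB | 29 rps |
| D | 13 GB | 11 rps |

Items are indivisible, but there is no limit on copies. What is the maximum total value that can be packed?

Best value-per-unit is B at 26/6, and filling with it alone uses memory 3×6=18. No mix of the others beats 3×26 = 78.

78 rps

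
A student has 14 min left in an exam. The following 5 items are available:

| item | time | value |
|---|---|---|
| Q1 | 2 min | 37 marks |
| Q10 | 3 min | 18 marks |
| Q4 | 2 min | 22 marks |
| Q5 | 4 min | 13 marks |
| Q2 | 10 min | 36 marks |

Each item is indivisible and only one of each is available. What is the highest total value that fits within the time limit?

Check high-value combinations within 14 min:
- Q1+Q4+Q2: time 2+2+10=14, value 37+22+36=95
- Q1+Q10+Q4+Q5: time 2+3+2+4=11, value 37+18+22+13=90
- Q1+Q10+Q4: time 2+3+2=7, value 37+18+22=77
- Q1+Q2: time 2+10=12, value 37+36=73
Best: 95 marks.

95 marks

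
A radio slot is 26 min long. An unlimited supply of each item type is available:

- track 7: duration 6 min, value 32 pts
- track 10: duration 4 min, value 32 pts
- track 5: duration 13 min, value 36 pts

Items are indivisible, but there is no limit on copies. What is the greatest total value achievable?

Best value-per-unit is track 10 at 32/4; filling with it alone gives 6×32 = 192.
Optimal mix: 1×track 7 + 5×track 10 → duration 26, value 192.

192 pts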